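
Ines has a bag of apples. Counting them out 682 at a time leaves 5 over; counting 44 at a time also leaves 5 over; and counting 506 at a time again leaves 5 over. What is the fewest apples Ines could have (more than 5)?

N − 5 must be a common multiple of 682, 44, and 506.
682 = 2 × 11 × 31
44 = 2^2 × 11
506 = 2 × 11 × 23
LCM(682, 44, 506) = 2^2 × 11 × 23 × 31 = 31372.
Smallest N > 5 is LCM + 5 = 31372 + 5 = 31377.

31377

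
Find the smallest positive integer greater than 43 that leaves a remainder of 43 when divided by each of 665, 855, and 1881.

65878

N − 43 must be a common multiple of 665, 855, and 1881.
665 = 5 × 7 × 19
855 = 3^2 × 5 × 19
1881 = 3^2 × 11 × 19
LCM(665, 855, 1881) = 3^2 × 5 × 7 × 11 × 19 = 65835.
Smallest N > 43 is LCM + 43 = 65835 + 43 = 65878.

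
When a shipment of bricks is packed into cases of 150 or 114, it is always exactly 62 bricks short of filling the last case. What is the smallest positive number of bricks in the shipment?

Being 62 short of a full case of size k means N ≡ −62 (mod k), i.e. N + 62 is a multiple of each size.
150 = 2 × 3 × 5^2
114 = 2 × 3 × 19
LCM(150, 114) = 2 × 3 × 5^2 × 19 = 2850.
Smallest positive N is 2850 − 62 = 2788.

2788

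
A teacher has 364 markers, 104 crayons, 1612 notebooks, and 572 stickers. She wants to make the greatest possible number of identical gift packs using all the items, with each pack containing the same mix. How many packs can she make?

52 packs

The pack count must divide each quantity, so the greatest is gcd(364, 104, 1612, 572).
364 = 2^2 × 7 × 13
104 = 2^3 × 13
1612 = 2^2 × 13 × 31
572 = 2^2 × 11 × 13
gcd(364, 104, 1612, 572) = 2^2 × 13 = 52.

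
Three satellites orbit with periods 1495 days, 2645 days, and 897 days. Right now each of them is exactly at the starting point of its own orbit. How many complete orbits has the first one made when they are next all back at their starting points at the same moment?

All finish a whole number of cycles simultaneously at t = LCM of the periods.
1495 = 5 × 13 × 23
2645 = 5 × 23^2
897 = 3 × 13 × 23
LCM(1495, 2645, 897) = 3 × 5 × 13 × 23^2 = 103155.
Orbits for period 1495: 103155 / 1495 = 69.

69 orbits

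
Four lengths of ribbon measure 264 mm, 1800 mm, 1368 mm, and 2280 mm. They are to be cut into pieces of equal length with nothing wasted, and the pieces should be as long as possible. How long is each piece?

24 mm

The greatest length dividing all of 264, 1800, 1368, and 2280 is their gcd.
264 = 2^3 × 3 × 11
1800 = 2^3 × 3^2 × 5^2
1368 = 2^3 × 3^2 × 19
2280 = 2^3 × 3 × 5 × 19
gcd(264, 1800, 1368, 2280) = 2^3 × 3 = 24.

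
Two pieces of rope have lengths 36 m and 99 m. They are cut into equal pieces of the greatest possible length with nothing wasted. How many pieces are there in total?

15

Piece length = gcd(36, 99).
36 = 2^2 × 3^2
99 = 3^2 × 11
gcd(36, 99) = 3^2 = 9.
Total pieces = 36/9 + 99/9 = 4 + 11 = 15.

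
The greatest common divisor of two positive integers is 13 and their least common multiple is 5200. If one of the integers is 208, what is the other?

For two integers, gcd × lcm = product, so the other is (13 × 5200) / 208 = 67600 / 208 = 325.

325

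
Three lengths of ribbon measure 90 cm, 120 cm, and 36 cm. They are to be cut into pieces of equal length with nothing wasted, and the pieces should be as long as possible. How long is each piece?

The greatest length dividing all of 90, 120, and 36 is their gcd.
90 = 2 × 3^2 × 5
120 = 2^3 × 3 × 5
36 = 2^2 × 3^2
gcd(90, 120, 36) = 2 × 3 = 6.

6 cm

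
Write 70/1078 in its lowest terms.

5/77

70 = 2 × 5 × 7
1078 = 2 × 7^2 × 11
gcd(70, 1078) = 2 × 7 = 14.
Divide numerator and denominator by 14: 70/1078 = 5/77.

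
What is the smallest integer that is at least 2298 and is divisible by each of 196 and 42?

The integer must be a common multiple of 196 and 42, so a multiple of their LCM.
196 = 2^2 × 7^2
42 = 2 × 3 × 7
LCM(196, 42) = 2^2 × 3 × 7^2 = 588.
Smallest multiple of 588 that is ≥ 2298: ⌈2298/588⌉ × 588 = 4 × 588 = 2352.

2352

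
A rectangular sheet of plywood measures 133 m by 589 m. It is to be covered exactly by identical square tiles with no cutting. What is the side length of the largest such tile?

By the Euclidean algorithm:
589 = 4 × 133 + 57
133 = 2 × 57 + 19
57 = 3 × 19 + 0
gcd(133, 589) = 19.

19 m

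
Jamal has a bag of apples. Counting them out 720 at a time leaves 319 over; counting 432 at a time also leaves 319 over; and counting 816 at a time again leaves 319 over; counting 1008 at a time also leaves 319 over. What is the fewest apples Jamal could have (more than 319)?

N − 319 must be a common multiple of 720, 432, 816, and 1008.
720 = 2^4 × 3^2 × 5
432 = 2^4 × 3^3
816 = 2^4 × 3 × 17
1008 = 2^4 × 3^2 × 7
LCM(720, 432, 816, 1008) = 2^4 × 3^3 × 5 × 7 × 17 = 257040.
Smallest N > 319 is LCM + 319 = 257040 + 319 = 257359.

257359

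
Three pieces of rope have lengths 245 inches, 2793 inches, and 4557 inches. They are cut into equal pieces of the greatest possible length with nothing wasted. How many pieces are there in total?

Piece length = gcd(245, 2793, 4557).
245 = 5 × 7^2
2793 = 3 × 7^2 × 19
4557 = 3 × 7^2 × 31
gcd(245, 2793, 4557) = 7^2 = 49.
Total pieces = 245/49 + 2793/49 + 4557/49 = 5 + 57 + 93 = 155.

155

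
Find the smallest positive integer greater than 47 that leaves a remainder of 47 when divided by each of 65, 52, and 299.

6027

N − 47 must be a common multiple of 65, 52, and 299.
65 = 5 × 13
52 = 2^2 × 13
299 = 13 × 23
LCM(65, 52, 299) = 2^2 × 5 × 13 × 23 = 5980.
Smallest N > 47 is LCM + 47 = 5980 + 47 = 6027.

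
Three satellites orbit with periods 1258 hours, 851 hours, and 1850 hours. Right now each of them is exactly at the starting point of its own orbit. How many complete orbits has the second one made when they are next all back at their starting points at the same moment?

850 orbits

All finish a whole number of cycles simultaneously at t = LCM of the periods.
1258 = 2 × 17 × 37
851 = 23 × 37
1850 = 2 × 5^2 × 37
LCM(1258, 851, 1850) = 2 × 5^2 × 17 × 23 × 37 = 723350.
Orbits for period 851: 723350 / 851 = 850.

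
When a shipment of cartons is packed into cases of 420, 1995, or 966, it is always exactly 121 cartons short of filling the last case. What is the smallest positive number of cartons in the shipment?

183419

Being 121 short of a full case of size k means N ≡ −121 (mod k), i.e. N + 121 is a multiple of each size.
420 = 2^2 × 3 × 5 × 7
1995 = 3 × 5 × 7 × 19
966 = 2 × 3 × 7 × 23
LCM(420, 1995, 966) = 2^2 × 3 × 5 × 7 × 19 × 23 = 183540.
Smallest positive N is 183540 − 121 = 183419.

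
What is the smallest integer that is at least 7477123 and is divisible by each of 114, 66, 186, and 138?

The integer must be a common multiple of 114, 66, 186, and 138, so a multiple of their LCM.
114 = 2 × 3 × 19
66 = 2 × 3 × 11
186 = 2 × 3 × 31
138 = 2 × 3 × 23
LCM(114, 66, 186, 138) = 2 × 3 × 11 × 19 × 23 × 31 = 894102.
Smallest multiple of 894102 that is ≥ 7477123: ⌈7477123/894102⌉ × 894102 = 9 × 894102 = 8046918.

8046918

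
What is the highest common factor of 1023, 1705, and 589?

31

1023 = 3 × 11 × 31
1705 = 5 × 11 × 31
589 = 19 × 31
gcd(1023, 1705, 589) = 31.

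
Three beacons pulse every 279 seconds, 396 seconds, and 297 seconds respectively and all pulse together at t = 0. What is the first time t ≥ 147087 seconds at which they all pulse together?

Joint pulses occur at multiples of LCM(279, 396, 297).
279 = 3^2 × 31
396 = 2^2 × 3^2 × 11
297 = 3^3 × 11
LCM(279, 396, 297) = 2^2 × 3^3 × 11 × 31 = 36828.
Smallest multiple of 36828 that is ≥ 147087: ⌈147087/36828⌉ × 36828 = 4 × 36828 = 147312.

147312 seconds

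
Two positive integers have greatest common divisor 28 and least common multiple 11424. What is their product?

For any two positive integers, gcd × lcm = product = 28 × 11424 = 319872.

319872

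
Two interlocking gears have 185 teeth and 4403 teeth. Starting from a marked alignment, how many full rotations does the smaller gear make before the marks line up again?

All finish a whole number of cycles simultaneously at t = LCM of the periods.
185 = 5 × 37
4403 = 7 × 17 × 37
LCM(185, 4403) = 5 × 7 × 17 × 37 = 22015.
Rotations for period 185: 22015 / 185 = 119.

119 rotations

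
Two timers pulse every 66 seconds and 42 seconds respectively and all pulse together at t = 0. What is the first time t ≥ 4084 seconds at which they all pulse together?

4158 seconds

Joint pulses occur at multiples of LCM(66, 42).
66 = 2 × 3 × 11
42 = 2 × 3 × 7
LCM(66, 42) = 2 × 3 × 7 × 11 = 462.
Smallest multiple of 462 that is ≥ 4084: ⌈4084/462⌉ × 462 = 9 × 462 = 4158.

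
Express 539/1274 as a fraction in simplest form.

539 = 7^2 × 11
1274 = 2 × 7^2 × 13
gcd(539, 1274) = 7^2 = 49.
Divide numerator and denominator by 49: 539/1274 = 11/26.

11/26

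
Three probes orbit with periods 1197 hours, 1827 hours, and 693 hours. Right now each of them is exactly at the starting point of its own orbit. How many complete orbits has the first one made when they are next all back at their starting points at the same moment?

319 orbits

All finish a whole number of cycles simultaneously at t = LCM of the periods.
1197 = 3^2 × 7 × 19
1827 = 3^2 × 7 × 29
693 = 3^2 × 7 × 11
LCM(1197, 1827, 693) = 3^2 × 7 × 11 × 19 × 29 = 381843.
Orbits for period 1197: 381843 / 1197 = 319.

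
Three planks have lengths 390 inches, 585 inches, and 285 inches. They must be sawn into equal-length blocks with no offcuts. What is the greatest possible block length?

The block length must divide every plank, so the greatest is gcd(390, 585, 285).
390 = 2 × 3 × 5 × 13
585 = 3^2 × 5 × 13
285 = 3 × 5 × 19
gcd(390, 585, 285) = 3 × 5 = 15.

15 inches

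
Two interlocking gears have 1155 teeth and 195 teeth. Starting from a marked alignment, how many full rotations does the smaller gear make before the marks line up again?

77 rotations

They are all back at their starting positions together after one LCM of the periods.
1155 = 3 × 5 × 7 × 11
195 = 3 × 5 × 13
LCM(1155, 195) = 3 × 5 × 7 × 11 × 13 = 15015.
Rotations for period 195: 15015 / 195 = 77.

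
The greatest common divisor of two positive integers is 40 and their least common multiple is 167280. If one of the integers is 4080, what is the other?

For two integers, gcd × lcm = product, so the other is (40 × 167280) / 4080 = 6691200 / 4080 = 1640.

1640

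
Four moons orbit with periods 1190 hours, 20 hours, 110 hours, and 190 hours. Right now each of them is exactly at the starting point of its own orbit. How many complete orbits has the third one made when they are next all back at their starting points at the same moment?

The first common completion time is the LCM of the periods.
1190 = 2 × 5 × 7 × 17
20 = 2^2 × 5
110 = 2 × 5 × 11
190 = 2 × 5 × 19
LCM(1190, 20, 110, 190) = 2^2 × 5 × 7 × 11 × 17 × 19 = 497420.
Orbits for period 110: 497420 / 110 = 4522.

4522 orbits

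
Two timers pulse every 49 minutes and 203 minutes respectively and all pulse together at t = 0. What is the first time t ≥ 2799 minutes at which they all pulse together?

2842 minutes

Joint pulses occur at multiples of LCM(49, 203).
49 = 7^2
203 = 7 × 29
LCM(49, 203) = 7^2 × 29 = 1421.
Smallest multiple of 1421 that is ≥ 2799: ⌈2799/1421⌉ × 1421 = 2 × 1421 = 2842.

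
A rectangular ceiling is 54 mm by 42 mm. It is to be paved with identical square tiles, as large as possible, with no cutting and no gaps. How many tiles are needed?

Tile side = gcd(54, 42).
54 = 2 × 3^3
42 = 2 × 3 × 7
gcd(54, 42) = 2 × 3 = 6.
Tiles: (54/6) × (42/6) = 9 × 7 = 63.

63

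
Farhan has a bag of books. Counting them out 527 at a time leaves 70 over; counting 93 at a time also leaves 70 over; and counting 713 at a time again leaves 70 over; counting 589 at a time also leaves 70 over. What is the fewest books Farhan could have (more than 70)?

690967

N − 70 must be a common multiple of 527, 93, 713, and 589.
527 = 17 × 31
93 = 3 × 31
713 = 23 × 31
589 = 19 × 31
LCM(527, 93, 713, 589) = 3 × 17 × 19 × 23 × 31 = 690897.
Smallest N > 70 is LCM + 70 = 690897 + 70 = 690967.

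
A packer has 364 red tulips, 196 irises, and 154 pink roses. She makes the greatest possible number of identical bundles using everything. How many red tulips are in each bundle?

26

Number of bundles = gcd(364, 196, 154).
364 = 2^2 × 7 × 13
196 = 2^2 × 7^2
154 = 2 × 7 × 11
gcd(364, 196, 154) = 2 × 7 = 14.
red tulips per bundle = 364 / 14 = 26.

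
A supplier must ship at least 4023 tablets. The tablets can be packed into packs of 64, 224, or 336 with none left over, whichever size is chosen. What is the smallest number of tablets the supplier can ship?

The number of tablets must be a common multiple of 64, 224, and 336, so a multiple of their LCM.
64 = 2^6
224 = 2^5 × 7
336 = 2^4 × 3 × 7
LCM(64, 224, 336) = 2^6 × 3 × 7 = 1344.
Smallest multiple of 1344 that is ≥ 4023: ⌈4023/1344⌉ × 1344 = 3 × 1344 = 4032.

4032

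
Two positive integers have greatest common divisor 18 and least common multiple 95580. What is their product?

1720440

For any two positive integers, gcd × lcm = product = 18 × 95580 = 1720440.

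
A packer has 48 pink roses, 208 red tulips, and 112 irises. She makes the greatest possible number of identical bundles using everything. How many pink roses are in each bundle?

Number of bundles = gcd(48, 208, 112).
48 = 2^4 × 3
208 = 2^4 × 13
112 = 2^4 × 7
gcd(48, 208, 112) = 2^4 = 16.
pink roses per bundle = 48 / 16 = 3.

3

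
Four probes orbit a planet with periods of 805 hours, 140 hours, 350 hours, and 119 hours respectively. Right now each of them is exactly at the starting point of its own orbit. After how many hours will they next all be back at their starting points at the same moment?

273700 hours

We need the least common multiple of the intervals.
805 = 5 × 7 × 23
140 = 2^2 × 5 × 7
350 = 2 × 5^2 × 7
119 = 7 × 17
LCM(805, 140, 350, 119) = 2^2 × 5^2 × 7 × 17 × 23 = 273700.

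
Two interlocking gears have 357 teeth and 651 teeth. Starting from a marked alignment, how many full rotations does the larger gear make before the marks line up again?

17 rotations

The first common completion time is the LCM of the periods.
357 = 3 × 7 × 17
651 = 3 × 7 × 31
LCM(357, 651) = 3 × 7 × 17 × 31 = 11067.
Rotations for period 651: 11067 / 651 = 17.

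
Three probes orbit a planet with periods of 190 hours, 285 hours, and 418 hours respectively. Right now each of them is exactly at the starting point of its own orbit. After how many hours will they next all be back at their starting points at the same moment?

We need the least common multiple of the intervals.
190 = 2 × 5 × 19
285 = 3 × 5 × 19
418 = 2 × 11 × 19
LCM(190, 285, 418) = 2 × 3 × 5 × 11 × 19 = 6270.

6270 hours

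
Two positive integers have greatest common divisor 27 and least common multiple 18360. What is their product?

495720

For any two positive integers, gcd × lcm = product = 27 × 18360 = 495720.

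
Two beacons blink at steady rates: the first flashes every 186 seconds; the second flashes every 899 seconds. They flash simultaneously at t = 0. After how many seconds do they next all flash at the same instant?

5394 seconds

The first simultaneous occurrence is after LCM of the individual periods.
186 = 2 × 3 × 31
899 = 29 × 31
LCM(186, 899) = 2 × 3 × 29 × 31 = 5394.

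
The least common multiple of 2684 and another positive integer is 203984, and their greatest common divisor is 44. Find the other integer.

gcd × lcm = product of the two integers, so the other integer is (44 × 203984) / 2684 = 3344.

3344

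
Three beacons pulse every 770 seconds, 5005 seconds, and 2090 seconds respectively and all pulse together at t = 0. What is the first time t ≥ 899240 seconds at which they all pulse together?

Joint pulses occur at multiples of LCM(770, 5005, 2090).
770 = 2 × 5 × 7 × 11
5005 = 5 × 7 × 11 × 13
2090 = 2 × 5 × 11 × 19
LCM(770, 5005, 2090) = 2 × 5 × 7 × 11 × 13 × 19 = 190190.
Smallest multiple of 190190 that is ≥ 899240: ⌈899240/190190⌉ × 190190 = 5 × 190190 = 950950.

950950 seconds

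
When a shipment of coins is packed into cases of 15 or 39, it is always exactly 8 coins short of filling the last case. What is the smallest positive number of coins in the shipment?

Being 8 short of a full case of size k means N ≡ −8 (mod k), i.e. N + 8 is a multiple of each size.
15 = 3 × 5
39 = 3 × 13
LCM(15, 39) = 3 × 5 × 13 = 195.
Smallest positive N is 195 − 8 = 187.

187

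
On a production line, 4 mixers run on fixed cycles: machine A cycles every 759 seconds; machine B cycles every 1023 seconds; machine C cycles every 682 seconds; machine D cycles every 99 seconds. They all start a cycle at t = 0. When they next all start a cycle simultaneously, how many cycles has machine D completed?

The first common completion time is the LCM of the periods.
759 = 3 × 11 × 23
1023 = 3 × 11 × 31
682 = 2 × 11 × 31
99 = 3^2 × 11
LCM(759, 1023, 682, 99) = 2 × 3^2 × 11 × 23 × 31 = 141174.
Cycles for period 99: 141174 / 99 = 1426.

1426 cycles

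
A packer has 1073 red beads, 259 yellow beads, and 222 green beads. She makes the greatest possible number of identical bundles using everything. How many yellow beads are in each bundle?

Number of bundles = gcd(1073, 259, 222).
1073 = 29 × 37
259 = 7 × 37
222 = 2 × 3 × 37
gcd(1073, 259, 222) = 37.
yellow beads per bundle = 259 / 37 = 7.

7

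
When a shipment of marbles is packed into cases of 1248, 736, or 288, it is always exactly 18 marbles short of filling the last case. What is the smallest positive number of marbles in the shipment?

Being 18 short of a full case of size k means N ≡ −18 (mod k), i.e. N + 18 is a multiple of each size.
1248 = 2^5 × 3 × 13
736 = 2^5 × 23
288 = 2^5 × 3^2
LCM(1248, 736, 288) = 2^5 × 3^2 × 13 × 23 = 86112.
Smallest positive N is 86112 − 18 = 86094.

86094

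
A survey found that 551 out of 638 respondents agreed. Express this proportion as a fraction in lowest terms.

551 = 19 × 29
638 = 2 × 11 × 29
gcd(551, 638) = 29.
Divide numerator and denominator by 29: 551/638 = 19/22.

19/22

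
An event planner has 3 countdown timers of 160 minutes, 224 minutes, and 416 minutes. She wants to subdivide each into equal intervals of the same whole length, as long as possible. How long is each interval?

The interval must divide each timer length; the longest such is the gcd.
160 = 2^5 × 5
224 = 2^5 × 7
416 = 2^5 × 13
gcd(160, 224, 416) = 2^5 = 32.

32 minutes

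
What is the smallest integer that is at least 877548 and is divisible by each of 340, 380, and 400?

The integer must be a common multiple of 340, 380, and 400, so a multiple of their LCM.
340 = 2^2 × 5 × 17
380 = 2^2 × 5 × 19
400 = 2^4 × 5^2
LCM(340, 380, 400) = 2^4 × 5^2 × 17 × 19 = 129200.
Smallest multiple of 129200 that is ≥ 877548: ⌈877548/129200⌉ × 129200 = 7 × 129200 = 904400.

904400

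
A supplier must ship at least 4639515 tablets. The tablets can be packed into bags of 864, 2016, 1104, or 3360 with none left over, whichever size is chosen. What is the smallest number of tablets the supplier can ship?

4868640

The number of tablets must be a common multiple of 864, 2016, 1104, and 3360, so a multiple of their LCM.
864 = 2^5 × 3^3
2016 = 2^5 × 3^2 × 7
1104 = 2^4 × 3 × 23
3360 = 2^5 × 3 × 5 × 7
LCM(864, 2016, 1104, 3360) = 2^5 × 3^3 × 5 × 7 × 23 = 695520.
Smallest multiple of 695520 that is ≥ 4639515: ⌈4639515/695520⌉ × 695520 = 7 × 695520 = 4868640.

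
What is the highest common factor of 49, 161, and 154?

7

49 = 7^2
161 = 7 × 23
154 = 2 × 7 × 11
gcd(49, 161, 154) = 7.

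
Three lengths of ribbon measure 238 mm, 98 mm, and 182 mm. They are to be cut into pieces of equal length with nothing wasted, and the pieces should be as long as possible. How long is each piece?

14 mm

The greatest length dividing all of 238, 98, and 182 is their gcd.
238 = 2 × 7 × 17
98 = 2 × 7^2
182 = 2 × 7 × 13
gcd(238, 98, 182) = 2 × 7 = 14.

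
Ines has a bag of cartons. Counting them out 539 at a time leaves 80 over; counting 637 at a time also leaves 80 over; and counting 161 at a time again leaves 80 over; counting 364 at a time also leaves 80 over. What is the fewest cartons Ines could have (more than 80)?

644724

N − 80 must be a common multiple of 539, 637, 161, and 364.
539 = 7^2 × 11
637 = 7^2 × 13
161 = 7 × 23
364 = 2^2 × 7 × 13
LCM(539, 637, 161, 364) = 2^2 × 7^2 × 11 × 13 × 23 = 644644.
Smallest N > 80 is LCM + 80 = 644644 + 80 = 644724.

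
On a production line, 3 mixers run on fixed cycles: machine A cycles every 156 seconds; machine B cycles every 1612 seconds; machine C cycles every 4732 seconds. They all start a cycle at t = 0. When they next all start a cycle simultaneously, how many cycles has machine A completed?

All finish a whole number of cycles simultaneously at t = LCM of the periods.
156 = 2^2 × 3 × 13
1612 = 2^2 × 13 × 31
4732 = 2^2 × 7 × 13^2
LCM(156, 1612, 4732) = 2^2 × 3 × 7 × 13^2 × 31 = 440076.
Cycles for period 156: 440076 / 156 = 2821.

2821 cycles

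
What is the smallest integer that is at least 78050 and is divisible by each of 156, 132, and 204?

The integer must be a common multiple of 156, 132, and 204, so a multiple of their LCM.
156 = 2^2 × 3 × 13
132 = 2^2 × 3 × 11
204 = 2^2 × 3 × 17
LCM(156, 132, 204) = 2^2 × 3 × 11 × 13 × 17 = 29172.
Smallest multiple of 29172 that is ≥ 78050: ⌈78050/29172⌉ × 29172 = 3 × 29172 = 87516.

87516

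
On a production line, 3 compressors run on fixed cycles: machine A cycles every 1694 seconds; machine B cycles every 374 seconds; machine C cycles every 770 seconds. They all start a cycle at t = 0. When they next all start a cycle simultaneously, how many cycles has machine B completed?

They are all back at their starting positions together after one LCM of the periods.
1694 = 2 × 7 × 11^2
374 = 2 × 11 × 17
770 = 2 × 5 × 7 × 11
LCM(1694, 374, 770) = 2 × 5 × 7 × 11^2 × 17 = 143990.
Cycles for period 374: 143990 / 374 = 385.

385 cycles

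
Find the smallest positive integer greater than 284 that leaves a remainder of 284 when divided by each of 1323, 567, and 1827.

115385

N − 284 must be a common multiple of 1323, 567, and 1827.
1323 = 3^3 × 7^2
567 = 3^4 × 7
1827 = 3^2 × 7 × 29
LCM(1323, 567, 1827) = 3^4 × 7^2 × 29 = 115101.
Smallest N > 284 is LCM + 284 = 115101 + 284 = 115385.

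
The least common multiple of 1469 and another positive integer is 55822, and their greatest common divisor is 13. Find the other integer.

gcd × lcm = product of the two integers, so the other integer is (13 × 55822) / 1469 = 494.

494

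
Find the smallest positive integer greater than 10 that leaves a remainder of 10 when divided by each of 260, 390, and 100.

3910

N − 10 must be a common multiple of 260, 390, and 100.
260 = 2^2 × 5 × 13
390 = 2 × 3 × 5 × 13
100 = 2^2 × 5^2
LCM(260, 390, 100) = 2^2 × 3 × 5^2 × 13 = 3900.
Smallest N > 10 is LCM + 10 = 3900 + 10 = 3910.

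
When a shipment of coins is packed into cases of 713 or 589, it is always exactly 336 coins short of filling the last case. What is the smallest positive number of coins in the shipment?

13211

Being 336 short of a full case of size k means N ≡ −336 (mod k), i.e. N + 336 is a multiple of each size.
713 = 23 × 31
589 = 19 × 31
LCM(713, 589) = 19 × 23 × 31 = 13547.
Smallest positive N is 13547 − 336 = 13211.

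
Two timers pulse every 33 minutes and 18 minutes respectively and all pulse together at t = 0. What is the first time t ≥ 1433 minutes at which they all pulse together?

1584 minutes

Joint pulses occur at multiples of LCM(33, 18).
33 = 3 × 11
18 = 2 × 3^2
LCM(33, 18) = 2 × 3^2 × 11 = 198.
Smallest multiple of 198 that is ≥ 1433: ⌈1433/198⌉ × 198 = 8 × 198 = 1584.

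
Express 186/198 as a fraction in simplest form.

186 = 2 × 3 × 31
198 = 2 × 3^2 × 11
gcd(186, 198) = 2 × 3 = 6.
Divide numerator and denominator by 6: 186/198 = 31/33.

31/33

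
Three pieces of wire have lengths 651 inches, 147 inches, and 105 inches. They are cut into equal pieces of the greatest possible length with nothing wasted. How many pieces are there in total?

Piece length = gcd(651, 147, 105).
651 = 3 × 7 × 31
147 = 3 × 7^2
105 = 3 × 5 × 7
gcd(651, 147, 105) = 3 × 7 = 21.
Total pieces = 651/21 + 147/21 + 105/21 = 31 + 7 + 5 = 43.

43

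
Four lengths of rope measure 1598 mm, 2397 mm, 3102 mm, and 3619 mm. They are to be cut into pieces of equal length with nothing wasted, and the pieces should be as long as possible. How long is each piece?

Each piece length must divide every original length, so the longest possible is gcd(1598, 2397, 3102, 3619).
1598 = 2 × 17 × 47
2397 = 3 × 17 × 47
3102 = 2 × 3 × 11 × 47
3619 = 7 × 11 × 47
gcd(1598, 2397, 3102, 3619) = 47.

47 mm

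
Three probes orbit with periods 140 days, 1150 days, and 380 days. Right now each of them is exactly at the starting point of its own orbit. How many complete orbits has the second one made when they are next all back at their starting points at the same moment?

They are all back at their starting positions together after one LCM of the periods.
140 = 2^2 × 5 × 7
1150 = 2 × 5^2 × 23
380 = 2^2 × 5 × 19
LCM(140, 1150, 380) = 2^2 × 5^2 × 7 × 19 × 23 = 305900.
Orbits for period 1150: 305900 / 1150 = 266.

266 orbits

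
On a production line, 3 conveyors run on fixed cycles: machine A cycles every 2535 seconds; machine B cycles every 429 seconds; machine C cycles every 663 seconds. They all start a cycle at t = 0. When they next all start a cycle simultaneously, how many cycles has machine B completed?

They are all back at their starting positions together after one LCM of the periods.
2535 = 3 × 5 × 13^2
429 = 3 × 11 × 13
663 = 3 × 13 × 17
LCM(2535, 429, 663) = 3 × 5 × 11 × 13^2 × 17 = 474045.
Cycles for period 429: 474045 / 429 = 1105.

1105 cycles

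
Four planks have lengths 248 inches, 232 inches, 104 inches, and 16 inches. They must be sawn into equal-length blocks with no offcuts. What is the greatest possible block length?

8 inches

This is the greatest common divisor of 248, 232, 104, and 16.
248 = 2^3 × 31
232 = 2^3 × 29
104 = 2^3 × 13
16 = 2^4
gcd(248, 232, 104, 16) = 2^3 = 8.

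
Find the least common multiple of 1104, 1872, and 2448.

731952

1104 = 2^4 × 3 × 23
1872 = 2^4 × 3^2 × 13
2448 = 2^4 × 3^2 × 17
LCM(1104, 1872, 2448) = 2^4 × 3^2 × 13 × 17 × 23 = 731952.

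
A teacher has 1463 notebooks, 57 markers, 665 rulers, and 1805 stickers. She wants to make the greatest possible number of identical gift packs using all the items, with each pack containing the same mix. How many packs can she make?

19 packs

The pack count must divide each quantity, so the greatest is gcd(1463, 57, 665, 1805).
1463 = 7 × 11 × 19
57 = 3 × 19
665 = 5 × 7 × 19
1805 = 5 × 19^2
gcd(1463, 57, 665, 1805) = 19.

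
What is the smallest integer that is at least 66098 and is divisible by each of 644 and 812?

The integer must be a common multiple of 644 and 812, so a multiple of their LCM.
644 = 2^2 × 7 × 23
812 = 2^2 × 7 × 29
LCM(644, 812) = 2^2 × 7 × 23 × 29 = 18676.
Smallest multiple of 18676 that is ≥ 66098: ⌈66098/18676⌉ × 18676 = 4 × 18676 = 74704.

74704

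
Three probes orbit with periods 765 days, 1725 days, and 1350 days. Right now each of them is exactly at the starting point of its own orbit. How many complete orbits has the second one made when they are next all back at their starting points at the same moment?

306 orbits

The first common completion time is the LCM of the periods.
765 = 3^2 × 5 × 17
1725 = 3 × 5^2 × 23
1350 = 2 × 3^3 × 5^2
LCM(765, 1725, 1350) = 2 × 3^3 × 5^2 × 17 × 23 = 527850.
Orbits for period 1725: 527850 / 1725 = 306.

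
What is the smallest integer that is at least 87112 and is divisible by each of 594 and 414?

95634

The integer must be a common multiple of 594 and 414, so a multiple of their LCM.
594 = 2 × 3^3 × 11
414 = 2 × 3^2 × 23
LCM(594, 414) = 2 × 3^3 × 11 × 23 = 13662.
Smallest multiple of 13662 that is ≥ 87112: ⌈87112/13662⌉ × 13662 = 7 × 13662 = 95634.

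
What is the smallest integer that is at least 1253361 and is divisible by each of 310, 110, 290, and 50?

The integer must be a common multiple of 310, 110, 290, and 50, so a multiple of their LCM.
310 = 2 × 5 × 31
110 = 2 × 5 × 11
290 = 2 × 5 × 29
50 = 2 × 5^2
LCM(310, 110, 290, 50) = 2 × 5^2 × 11 × 29 × 31 = 494450.
Smallest multiple of 494450 that is ≥ 1253361: ⌈1253361/494450⌉ × 494450 = 3 × 494450 = 1483350.

1483350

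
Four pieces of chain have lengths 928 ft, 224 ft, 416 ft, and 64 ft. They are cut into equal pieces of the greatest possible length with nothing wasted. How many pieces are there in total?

51

Piece length = gcd(928, 224, 416, 64).
928 = 2^5 × 29
224 = 2^5 × 7
416 = 2^5 × 13
64 = 2^6
gcd(928, 224, 416, 64) = 2^5 = 32.
Total pieces = 928/32 + 224/32 + 416/32 + 64/32 = 29 + 7 + 13 + 2 = 51.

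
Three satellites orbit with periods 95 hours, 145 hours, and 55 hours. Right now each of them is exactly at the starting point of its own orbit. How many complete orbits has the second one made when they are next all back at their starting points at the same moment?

All finish a whole number of cycles simultaneously at t = LCM of the periods.
95 = 5 × 19
145 = 5 × 29
55 = 5 × 11
LCM(95, 145, 55) = 5 × 11 × 19 × 29 = 30305.
Orbits for period 145: 30305 / 145 = 209.

209 orbits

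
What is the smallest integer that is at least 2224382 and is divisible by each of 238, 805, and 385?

2408560

The integer must be a common multiple of 238, 805, and 385, so a multiple of their LCM.
238 = 2 × 7 × 17
805 = 5 × 7 × 23
385 = 5 × 7 × 11
LCM(238, 805, 385) = 2 × 5 × 7 × 11 × 17 × 23 = 301070.
Smallest multiple of 301070 that is ≥ 2224382: ⌈2224382/301070⌉ × 301070 = 8 × 301070 = 2408560.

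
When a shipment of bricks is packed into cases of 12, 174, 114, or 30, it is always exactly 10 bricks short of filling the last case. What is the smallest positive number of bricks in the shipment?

Being 10 short of a full case of size k means N ≡ −10 (mod k), i.e. N + 10 is a multiple of each size.
12 = 2^2 × 3
174 = 2 × 3 × 29
114 = 2 × 3 × 19
30 = 2 × 3 × 5
LCM(12, 174, 114, 30) = 2^2 × 3 × 5 × 19 × 29 = 33060.
Smallest positive N is 33060 − 10 = 33050.

33050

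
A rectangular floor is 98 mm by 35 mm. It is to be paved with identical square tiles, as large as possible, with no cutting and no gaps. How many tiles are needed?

Tile side = gcd(98, 35).
98 = 2 × 7^2
35 = 5 × 7
gcd(98, 35) = 7.
Tiles: (98/7) × (35/7) = 14 × 5 = 70.

70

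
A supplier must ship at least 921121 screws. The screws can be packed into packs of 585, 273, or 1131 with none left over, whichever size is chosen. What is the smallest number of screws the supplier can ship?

950040

The number of screws must be a common multiple of 585, 273, and 1131, so a multiple of their LCM.
585 = 3^2 × 5 × 13
273 = 3 × 7 × 13
1131 = 3 × 13 × 29
LCM(585, 273, 1131) = 3^2 × 5 × 7 × 13 × 29 = 118755.
Smallest multiple of 118755 that is ≥ 921121: ⌈921121/118755⌉ × 118755 = 8 × 118755 = 950040.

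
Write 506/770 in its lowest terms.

506 = 2 × 11 × 23
770 = 2 × 5 × 7 × 11
gcd(506, 770) = 2 × 11 = 22.
Divide numerator and denominator by 22: 506/770 = 23/35.

23/35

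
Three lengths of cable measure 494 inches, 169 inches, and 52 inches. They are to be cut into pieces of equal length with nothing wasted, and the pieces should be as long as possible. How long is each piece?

13 inches

Each piece length must divide every original length, so the longest possible is gcd(494, 169, 52).
494 = 2 × 13 × 19
169 = 13^2
52 = 2^2 × 13
gcd(494, 169, 52) = 13.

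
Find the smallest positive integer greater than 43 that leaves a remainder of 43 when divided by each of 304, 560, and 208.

138363

N − 43 must be a common multiple of 304, 560, and 208.
304 = 2^4 × 19
560 = 2^4 × 5 × 7
208 = 2^4 × 13
LCM(304, 560, 208) = 2^4 × 5 × 7 × 13 × 19 = 138320.
Smallest N > 43 is LCM + 43 = 138320 + 43 = 138363.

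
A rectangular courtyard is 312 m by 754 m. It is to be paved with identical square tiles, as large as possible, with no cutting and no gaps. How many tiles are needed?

Tile side = gcd(312, 754).
312 = 2^3 × 3 × 13
754 = 2 × 13 × 29
gcd(312, 754) = 2 × 13 = 26.
Tiles: (312/26) × (754/26) = 12 × 29 = 348.

348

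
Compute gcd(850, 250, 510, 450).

850 = 2 × 5^2 × 17
250 = 2 × 5^3
510 = 2 × 3 × 5 × 17
450 = 2 × 3^2 × 5^2
gcd(850, 250, 510, 450) = 2 × 5 = 10.

10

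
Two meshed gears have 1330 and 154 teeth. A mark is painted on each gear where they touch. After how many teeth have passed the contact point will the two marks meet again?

14630 teeth

We need the least common multiple of the intervals.
1330 = 2 × 5 × 7 × 19
154 = 2 × 7 × 11
LCM(1330, 154) = 2 × 5 × 7 × 11 × 19 = 14630.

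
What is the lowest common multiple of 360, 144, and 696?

360 = 2^3 × 3^2 × 5
144 = 2^4 × 3^2
696 = 2^3 × 3 × 29
LCM(360, 144, 696) = 2^4 × 3^2 × 5 × 29 = 20880.

20880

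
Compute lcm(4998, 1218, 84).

289884

4998 = 2 × 3 × 7^2 × 17
1218 = 2 × 3 × 7 × 29
84 = 2^2 × 3 × 7
LCM(4998, 1218, 84) = 2^2 × 3 × 7^2 × 17 × 29 = 289884.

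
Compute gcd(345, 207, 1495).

23

345 = 3 × 5 × 23
207 = 3^2 × 23
1495 = 5 × 13 × 23
gcd(345, 207, 1495) = 23.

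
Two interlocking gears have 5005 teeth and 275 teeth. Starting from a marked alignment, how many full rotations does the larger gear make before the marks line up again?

5 rotations

They are all back at their starting positions together after one LCM of the periods.
5005 = 5 × 7 × 11 × 13
275 = 5^2 × 11
LCM(5005, 275) = 5^2 × 7 × 11 × 13 = 25025.
Rotations for period 5005: 25025 / 5005 = 5.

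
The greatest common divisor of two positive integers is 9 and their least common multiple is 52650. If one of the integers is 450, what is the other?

1053

For two integers, gcd × lcm = product, so the other is (9 × 52650) / 450 = 473850 / 450 = 1053.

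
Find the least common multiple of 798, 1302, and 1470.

798 = 2 × 3 × 7 × 19
1302 = 2 × 3 × 7 × 31
1470 = 2 × 3 × 5 × 7^2
LCM(798, 1302, 1470) = 2 × 3 × 5 × 7^2 × 19 × 31 = 865830.

865830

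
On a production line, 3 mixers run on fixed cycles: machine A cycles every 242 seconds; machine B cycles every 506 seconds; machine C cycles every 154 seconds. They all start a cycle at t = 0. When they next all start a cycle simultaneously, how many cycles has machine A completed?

161 cycles

All finish a whole number of cycles simultaneously at t = LCM of the periods.
242 = 2 × 11^2
506 = 2 × 11 × 23
154 = 2 × 7 × 11
LCM(242, 506, 154) = 2 × 7 × 11^2 × 23 = 38962.
Cycles for period 242: 38962 / 242 = 161.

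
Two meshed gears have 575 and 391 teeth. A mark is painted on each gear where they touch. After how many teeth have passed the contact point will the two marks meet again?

We need the least common multiple of the intervals.
575 = 5^2 × 23
391 = 17 × 23
LCM(575, 391) = 5^2 × 17 × 23 = 9775.

9775 teeth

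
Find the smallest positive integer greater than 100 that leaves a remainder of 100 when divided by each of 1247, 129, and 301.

N − 100 must be a common multiple of 1247, 129, and 301.
1247 = 29 × 43
129 = 3 × 43
301 = 7 × 43
LCM(1247, 129, 301) = 3 × 7 × 29 × 43 = 26187.
Smallest N > 100 is LCM + 100 = 26187 + 100 = 26287.

26287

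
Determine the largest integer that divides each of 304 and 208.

16

304 = 2^4 × 19
208 = 2^4 × 13
gcd(304, 208) = 2^4 = 16.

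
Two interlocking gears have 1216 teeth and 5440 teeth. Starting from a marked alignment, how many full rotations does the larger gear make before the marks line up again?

The first common completion time is the LCM of the periods.
1216 = 2^6 × 19
5440 = 2^6 × 5 × 17
LCM(1216, 5440) = 2^6 × 5 × 17 × 19 = 103360.
Rotations for period 5440: 103360 / 5440 = 19.

19 rotations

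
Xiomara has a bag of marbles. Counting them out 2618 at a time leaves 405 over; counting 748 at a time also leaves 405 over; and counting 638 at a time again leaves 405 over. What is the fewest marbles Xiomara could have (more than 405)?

152249

N − 405 must be a common multiple of 2618, 748, and 638.
2618 = 2 × 7 × 11 × 17
748 = 2^2 × 11 × 17
638 = 2 × 11 × 29
LCM(2618, 748, 638) = 2^2 × 7 × 11 × 17 × 29 = 151844.
Smallest N > 405 is LCM + 405 = 151844 + 405 = 152249.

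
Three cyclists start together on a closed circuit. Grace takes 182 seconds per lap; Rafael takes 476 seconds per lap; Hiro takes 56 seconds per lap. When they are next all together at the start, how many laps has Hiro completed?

221 laps

The first common completion time is the LCM of the periods.
182 = 2 × 7 × 13
476 = 2^2 × 7 × 17
56 = 2^3 × 7
LCM(182, 476, 56) = 2^3 × 7 × 13 × 17 = 12376.
Laps for period 56: 12376 / 56 = 221.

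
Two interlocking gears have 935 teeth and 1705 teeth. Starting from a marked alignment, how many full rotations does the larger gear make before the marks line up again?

The first common completion time is the LCM of the periods.
935 = 5 × 11 × 17
1705 = 5 × 11 × 31
LCM(935, 1705) = 5 × 11 × 17 × 31 = 28985.
Rotations for period 1705: 28985 / 1705 = 17.

17 rotations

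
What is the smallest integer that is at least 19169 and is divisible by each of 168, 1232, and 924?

The integer must be a common multiple of 168, 1232, and 924, so a multiple of their LCM.
168 = 2^3 × 3 × 7
1232 = 2^4 × 7 × 11
924 = 2^2 × 3 × 7 × 11
LCM(168, 1232, 924) = 2^4 × 3 × 7 × 11 = 3696.
Smallest multiple of 3696 that is ≥ 19169: ⌈19169/3696⌉ × 3696 = 6 × 3696 = 22176.

22176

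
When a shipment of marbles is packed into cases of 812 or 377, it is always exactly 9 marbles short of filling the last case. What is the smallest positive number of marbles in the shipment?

10547

Being 9 short of a full case of size k means N ≡ −9 (mod k), i.e. N + 9 is a multiple of each size.
812 = 2^2 × 7 × 29
377 = 13 × 29
LCM(812, 377) = 2^2 × 7 × 13 × 29 = 10556.
Smallest positive N is 10556 − 9 = 10547.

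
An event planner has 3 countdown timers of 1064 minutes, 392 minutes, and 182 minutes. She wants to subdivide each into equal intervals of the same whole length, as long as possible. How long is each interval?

14 minutes

The interval must divide each timer length; the longest such is the gcd.
1064 = 2^3 × 7 × 19
392 = 2^3 × 7^2
182 = 2 × 7 × 13
gcd(1064, 392, 182) = 2 × 7 = 14.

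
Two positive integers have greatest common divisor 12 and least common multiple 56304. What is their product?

675648

For any two positive integers, gcd × lcm = product = 12 × 56304 = 675648.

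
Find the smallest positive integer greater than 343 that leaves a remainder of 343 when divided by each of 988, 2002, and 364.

N − 343 must be a common multiple of 988, 2002, and 364.
988 = 2^2 × 13 × 19
2002 = 2 × 7 × 11 × 13
364 = 2^2 × 7 × 13
LCM(988, 2002, 364) = 2^2 × 7 × 11 × 13 × 19 = 76076.
Smallest N > 343 is LCM + 343 = 76076 + 343 = 76419.

76419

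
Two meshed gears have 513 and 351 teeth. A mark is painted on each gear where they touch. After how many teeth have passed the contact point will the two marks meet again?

The first simultaneous occurrence is after LCM of the individual periods.
513 = 3^3 × 19
351 = 3^3 × 13
LCM(513, 351) = 3^3 × 13 × 19 = 6669.

6669 teeth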